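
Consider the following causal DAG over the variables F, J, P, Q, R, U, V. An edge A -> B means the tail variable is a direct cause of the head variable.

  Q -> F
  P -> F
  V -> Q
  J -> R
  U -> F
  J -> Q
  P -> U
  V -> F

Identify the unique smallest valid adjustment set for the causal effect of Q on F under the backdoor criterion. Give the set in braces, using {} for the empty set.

Variables eligible for adjustment (non-descendants of Q, excluding Q and F): {J, P, R, U, V}.
Backdoor paths from Q to F:
  P1: Q <- V -> F
The empty set is not sufficient: P1 (Q <- V -> F) has no collider blocking it and no conditioned non-collider, so it is open.
Try {V}:
  P1: blocked at fork node V ∈ conditioning set.
{V} contains no descendant of Q and blocks every backdoor path.
No other singleton works — e.g. {J} leaves P1 open — so {V} is the unique smallest valid adjustment set.

{V}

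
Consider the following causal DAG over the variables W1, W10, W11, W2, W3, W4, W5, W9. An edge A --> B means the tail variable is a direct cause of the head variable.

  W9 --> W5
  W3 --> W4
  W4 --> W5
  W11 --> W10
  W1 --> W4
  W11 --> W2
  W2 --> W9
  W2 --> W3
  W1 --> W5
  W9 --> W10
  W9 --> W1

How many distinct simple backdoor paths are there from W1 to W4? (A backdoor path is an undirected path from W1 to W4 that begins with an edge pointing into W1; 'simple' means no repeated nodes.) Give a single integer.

3

A backdoor path from W1 to W4 is any simple undirected path whose first edge points into W1 (i.e. leaves W1 via a parent).
Parents of W1: {W9}.
Enumerating:
  P1: W1 <- W9 <- W2 -> W3 -> W4
  P2: W1 <- W9 -> W10 <- W11 -> W2 -> W3 -> W4
  P3: W1 <- W9 -> W5 <- W4
That exhausts the simple backdoor paths. Count: 3.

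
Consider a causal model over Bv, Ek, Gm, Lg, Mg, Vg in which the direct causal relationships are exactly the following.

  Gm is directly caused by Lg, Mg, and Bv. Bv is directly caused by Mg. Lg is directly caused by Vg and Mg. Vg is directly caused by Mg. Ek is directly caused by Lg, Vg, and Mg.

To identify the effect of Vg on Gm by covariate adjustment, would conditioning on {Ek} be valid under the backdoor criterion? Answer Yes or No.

Backdoor paths from Vg to Gm (paths whose first edge points into Vg):
  P1: Vg <- Mg -> Lg -> Gm
  P2: Vg <- Mg -> Ek <- Lg -> Gm
  P3: Vg <- Mg -> Bv -> Gm
  P4: Vg <- Mg -> Gm
Condition 1 (no descendant of Vg in the set): FAILS — Ek is a descendant of Vg.
Condition 2 (every backdoor path blocked by {Ek}):
  P1: open — no interior node is in the conditioning set.
  P2: open — collider(s) Ek are conditioned on (or have a conditioned descendant) and no non-collider on the path is in the set.
  P3: open — no interior node is in the conditioning set.
  P4: open — no interior node is in the conditioning set.
{Ek} does not satisfy the backdoor criterion.

No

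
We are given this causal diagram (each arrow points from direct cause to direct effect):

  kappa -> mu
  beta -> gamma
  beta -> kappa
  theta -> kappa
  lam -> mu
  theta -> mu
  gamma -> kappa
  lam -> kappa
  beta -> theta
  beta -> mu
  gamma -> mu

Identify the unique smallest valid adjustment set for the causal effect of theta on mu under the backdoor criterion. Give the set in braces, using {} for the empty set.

Variables eligible for adjustment (non-descendants of theta, excluding theta and mu): {beta, gamma, lam}.
Backdoor paths from theta to mu:
  P1: theta <- beta -> gamma -> kappa <- lam -> mu
  P2: theta <- beta -> gamma -> kappa -> mu
  P3: theta <- beta -> gamma -> mu
  P4: theta <- beta -> kappa <- lam -> mu
  P5: theta <- beta -> kappa <- gamma -> mu
  P6: theta <- beta -> kappa -> mu
  P7: theta <- beta -> mu
The empty set is not sufficient: P2 (theta <- beta -> gamma -> kappa -> mu) has no collider blocking it and no conditioned non-collider, so it is open.
Try {beta}:
  P1: blocked at fork node beta ∈ conditioning set.
  P2: blocked at fork node beta ∈ conditioning set.
  P3: blocked at fork node beta ∈ conditioning set.
  P4: blocked at fork node beta ∈ conditioning set.
  P5: blocked at fork node beta ∈ conditioning set.
  P6: blocked at fork node beta ∈ conditioning set.
  P7: blocked at fork node beta ∈ conditioning set.
{beta} contains no descendant of theta and blocks every backdoor path.
No other singleton works — e.g. {lam} leaves P2 open — so {beta} is the unique smallest valid adjustment set.

{beta}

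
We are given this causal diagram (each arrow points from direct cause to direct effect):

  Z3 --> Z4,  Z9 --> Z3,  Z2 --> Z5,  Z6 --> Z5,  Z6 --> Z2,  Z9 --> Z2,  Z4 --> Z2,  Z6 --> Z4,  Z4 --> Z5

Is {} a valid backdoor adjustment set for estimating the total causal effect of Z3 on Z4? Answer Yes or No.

Yes

Backdoor paths from Z3 to Z4 (paths whose first edge points into Z3):
  P1: Z3 <- Z9 -> Z2 <- Z6 -> Z4
  P2: Z3 <- Z9 -> Z2 <- Z6 -> Z5 <- Z4
  P3: Z3 <- Z9 -> Z2 <- Z4
  P4: Z3 <- Z9 -> Z2 -> Z5 <- Z6 -> Z4
  P5: Z3 <- Z9 -> Z2 -> Z5 <- Z4
Condition 1 (no descendant of Z3 in the set): holds — descendants of Z3 are {Z2, Z4, Z5}; none are in {}.
Condition 2 (every backdoor path blocked by {}):
  P1: blocked at collider Z2 (neither it nor any descendant is in the conditioning set).
  P2: blocked at collider Z2 (neither it nor any descendant is in the conditioning set).
  P3: blocked at collider Z2 (neither it nor any descendant is in the conditioning set).
  P4: blocked at collider Z5 (neither it nor any descendant is in the conditioning set).
  P5: blocked at collider Z5 (neither it nor any descendant is in the conditioning set).
{} satisfies the backdoor criterion.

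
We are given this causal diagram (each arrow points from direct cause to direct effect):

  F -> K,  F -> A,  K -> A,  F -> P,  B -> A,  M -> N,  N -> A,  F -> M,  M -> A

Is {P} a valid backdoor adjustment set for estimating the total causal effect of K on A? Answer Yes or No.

No

Backdoor paths from K to A (paths whose first edge points into K):
  P1: K <- F -> M -> N -> A
  P2: K <- F -> M -> A
  P3: K <- F -> A
Condition 1 (no descendant of K in the set): holds — descendants of K are {A}; none are in {P}.
Condition 2 (every backdoor path blocked by {P}):
  P1: open — no interior node is in the conditioning set.
  P2: open — no interior node is in the conditioning set.
  P3: open — no interior node is in the conditioning set.
{P} does not satisfy the backdoor criterion.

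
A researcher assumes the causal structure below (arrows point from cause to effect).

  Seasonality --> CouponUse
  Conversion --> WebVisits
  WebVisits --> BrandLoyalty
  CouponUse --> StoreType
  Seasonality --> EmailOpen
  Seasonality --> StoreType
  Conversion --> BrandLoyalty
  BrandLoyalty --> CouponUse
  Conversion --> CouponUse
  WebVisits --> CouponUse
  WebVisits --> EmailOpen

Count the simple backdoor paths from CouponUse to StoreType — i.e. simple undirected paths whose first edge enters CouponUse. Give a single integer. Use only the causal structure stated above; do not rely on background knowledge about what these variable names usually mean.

A backdoor path from CouponUse to StoreType is any simple undirected path whose first edge points into CouponUse (i.e. leaves CouponUse via a parent).
Parents of CouponUse: {BrandLoyalty, Conversion, Seasonality, WebVisits}.
Enumerating:
  P1: CouponUse <- Conversion -> WebVisits -> EmailOpen <- Seasonality -> StoreType
  P2: CouponUse <- Conversion -> BrandLoyalty <- WebVisits -> EmailOpen <- Seasonality -> StoreType
  P3: CouponUse <- WebVisits -> EmailOpen <- Seasonality -> StoreType
  P4: CouponUse <- BrandLoyalty <- Conversion -> WebVisits -> EmailOpen <- Seasonality -> StoreType
  P5: CouponUse <- BrandLoyalty <- WebVisits -> EmailOpen <- Seasonality -> StoreType
  P6: CouponUse <- Seasonality -> StoreType
That exhausts the simple backdoor paths. Count: 6.

6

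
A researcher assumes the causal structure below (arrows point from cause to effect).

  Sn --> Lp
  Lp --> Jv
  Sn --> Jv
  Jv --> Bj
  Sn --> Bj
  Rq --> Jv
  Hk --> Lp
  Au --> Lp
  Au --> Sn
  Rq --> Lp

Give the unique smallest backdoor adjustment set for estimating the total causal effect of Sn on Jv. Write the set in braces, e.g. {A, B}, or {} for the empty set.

Variables eligible for adjustment (non-descendants of Sn, excluding Sn and Jv): {Au, Hk, Rq}.
Backdoor paths from Sn to Jv:
  P1: Sn <- Au -> Lp <- Rq -> Jv
  P2: Sn <- Au -> Lp -> Jv
The empty set is not sufficient: P2 (Sn <- Au -> Lp -> Jv) has no collider blocking it and no conditioned non-collider, so it is open.
Try {Au}:
  P1: blocked at fork node Au ∈ conditioning set.
  P2: blocked at fork node Au ∈ conditioning set.
{Au} contains no descendant of Sn and blocks every backdoor path.
No other singleton works — e.g. {Rq} leaves P2 open — so {Au} is the unique smallest valid adjustment set.

{Au}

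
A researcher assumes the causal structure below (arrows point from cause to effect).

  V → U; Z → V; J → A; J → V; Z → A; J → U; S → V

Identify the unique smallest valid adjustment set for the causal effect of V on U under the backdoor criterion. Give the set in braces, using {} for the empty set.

Variables eligible for adjustment (non-descendants of V, excluding V and U): {A, J, S, Z}.
Backdoor paths from V to U:
  P1: V <- Z -> A <- J -> U
  P2: V <- J -> U
The empty set is not sufficient: P2 (V <- J -> U) has no collider blocking it and no conditioned non-collider, so it is open.
Try {J}:
  P1: blocked at collider A (neither it nor any descendant is in the conditioning set).
  P2: blocked at fork node J ∈ conditioning set.
{J} contains no descendant of V and blocks every backdoor path.
No other singleton works — e.g. {Z} leaves P2 open — so {J} is the unique smallest valid adjustment set.

{J}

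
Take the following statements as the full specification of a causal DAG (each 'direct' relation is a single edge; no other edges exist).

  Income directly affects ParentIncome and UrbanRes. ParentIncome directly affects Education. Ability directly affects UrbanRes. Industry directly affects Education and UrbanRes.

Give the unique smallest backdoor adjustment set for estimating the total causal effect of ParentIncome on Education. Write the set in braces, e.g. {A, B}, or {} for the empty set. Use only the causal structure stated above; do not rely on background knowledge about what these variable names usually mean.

{}

Variables eligible for adjustment (non-descendants of ParentIncome, excluding ParentIncome and Education): {Ability, Income, Industry, UrbanRes}.
Backdoor paths from ParentIncome to Education:
  P1: ParentIncome <- Income -> UrbanRes <- Industry -> Education
Each backdoor path contains an unconditioned collider, so every path is already blocked with the empty conditioning set:
  P1: blocked at collider UrbanRes (neither it nor any descendant is in the conditioning set).
The empty set is therefore the unique smallest valid set.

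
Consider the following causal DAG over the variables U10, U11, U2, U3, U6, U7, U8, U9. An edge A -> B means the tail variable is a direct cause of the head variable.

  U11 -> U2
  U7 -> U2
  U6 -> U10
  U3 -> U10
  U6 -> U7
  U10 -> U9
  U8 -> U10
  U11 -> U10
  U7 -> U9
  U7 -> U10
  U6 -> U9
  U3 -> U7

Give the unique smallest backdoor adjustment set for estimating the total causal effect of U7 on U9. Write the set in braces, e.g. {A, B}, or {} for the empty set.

Variables eligible for adjustment (non-descendants of U7, excluding U7 and U9): {U11, U3, U6, U8}.
Backdoor paths from U7 to U9:
  P1: U7 <- U3 -> U10 <- U6 -> U9
  P2: U7 <- U3 -> U10 -> U9
  P3: U7 <- U6 -> U10 -> U9
  P4: U7 <- U6 -> U9
The empty set is not sufficient: P2 (U7 <- U3 -> U10 -> U9) has no collider blocking it and no conditioned non-collider, so it is open.
Try {U3, U6}:
  P1: blocked at fork node U3 ∈ conditioning set.
  P2: blocked at fork node U3 ∈ conditioning set.
  P3: blocked at fork node U6 ∈ conditioning set.
  P4: blocked at fork node U6 ∈ conditioning set.
{U3, U6} contains no descendant of U7 and blocks every backdoor path.
Every element of {U3, U6} is needed (dropping U3 leaves P2 open; dropping U6 leaves P3 open), so no proper subset is valid.
Among all size-2 subsets of the eligible variables, only {U3, U6} blocks every backdoor path, so it is the unique smallest valid adjustment set.

{U3, U6}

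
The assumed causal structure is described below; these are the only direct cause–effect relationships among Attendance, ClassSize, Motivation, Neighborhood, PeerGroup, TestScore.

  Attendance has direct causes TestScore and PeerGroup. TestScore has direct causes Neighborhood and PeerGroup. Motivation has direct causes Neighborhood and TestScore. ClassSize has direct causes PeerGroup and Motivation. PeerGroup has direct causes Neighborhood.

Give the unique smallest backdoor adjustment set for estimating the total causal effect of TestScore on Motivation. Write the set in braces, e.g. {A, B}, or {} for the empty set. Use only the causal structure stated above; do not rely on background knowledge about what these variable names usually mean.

Variables eligible for adjustment (non-descendants of TestScore, excluding TestScore and Motivation): {Neighborhood, PeerGroup}.
Backdoor paths from TestScore to Motivation:
  P1: TestScore <- Neighborhood -> PeerGroup -> ClassSize <- Motivation
  P2: TestScore <- Neighborhood -> Motivation
  P3: TestScore <- PeerGroup <- Neighborhood -> Motivation
  P4: TestScore <- PeerGroup -> ClassSize <- Motivation
The empty set is not sufficient: P2 (TestScore <- Neighborhood -> Motivation) has no collider blocking it and no conditioned non-collider, so it is open.
Try {Neighborhood}:
  P1: blocked at fork node Neighborhood ∈ conditioning set.
  P2: blocked at fork node Neighborhood ∈ conditioning set.
  P3: blocked at fork node Neighborhood ∈ conditioning set.
  P4: blocked at collider ClassSize (neither it nor any descendant is in the conditioning set).
{Neighborhood} contains no descendant of TestScore and blocks every backdoor path.
No other singleton works — e.g. {PeerGroup} leaves P2 open — so {Neighborhood} is the unique smallest valid adjustment set.

{Neighborhood}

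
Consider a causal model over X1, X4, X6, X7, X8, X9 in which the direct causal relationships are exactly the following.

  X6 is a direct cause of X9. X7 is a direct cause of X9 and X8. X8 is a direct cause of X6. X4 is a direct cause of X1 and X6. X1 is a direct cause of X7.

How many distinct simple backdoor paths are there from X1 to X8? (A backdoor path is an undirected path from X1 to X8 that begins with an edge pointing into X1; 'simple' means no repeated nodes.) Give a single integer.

2

A backdoor path from X1 to X8 is any simple undirected path whose first edge points into X1 (i.e. leaves X1 via a parent).
Parents of X1: {X4}.
Enumerating:
  P1: X1 <- X4 -> X6 <- X8
  P2: X1 <- X4 -> X6 -> X9 <- X7 -> X8
That exhausts the simple backdoor paths. Count: 2.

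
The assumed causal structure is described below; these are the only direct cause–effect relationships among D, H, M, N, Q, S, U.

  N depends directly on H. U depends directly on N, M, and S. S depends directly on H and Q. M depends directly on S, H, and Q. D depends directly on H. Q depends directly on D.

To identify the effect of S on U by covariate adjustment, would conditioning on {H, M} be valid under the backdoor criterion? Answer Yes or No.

Backdoor paths from S to U (paths whose first edge points into S):
  P1: S <- H -> N -> U
  P2: S <- H -> D -> Q -> M -> U
  P3: S <- H -> M -> U
  P4: S <- Q <- D <- H -> N -> U
  P5: S <- Q <- D <- H -> M -> U
  P6: S <- Q -> M <- H -> N -> U
  P7: S <- Q -> M -> U
Condition 1 (no descendant of S in the set): FAILS — M is a descendant of S.
Condition 2 (every backdoor path blocked by {H, M}):
  P1: blocked at fork node H ∈ conditioning set.
  P2: blocked at fork node H ∈ conditioning set.
  P3: blocked at fork node H ∈ conditioning set.
  P4: blocked at fork node H ∈ conditioning set.
  P5: blocked at fork node H ∈ conditioning set.
  P6: blocked at fork node H ∈ conditioning set.
  P7: blocked at chain node M ∈ conditioning set.
{H, M} does not satisfy the backdoor criterion.

No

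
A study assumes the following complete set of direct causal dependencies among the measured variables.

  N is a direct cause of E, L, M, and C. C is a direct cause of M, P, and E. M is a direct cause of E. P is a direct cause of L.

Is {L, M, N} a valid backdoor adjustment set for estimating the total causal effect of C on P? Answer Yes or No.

No

Backdoor paths from C to P (paths whose first edge points into C):
  P1: C <- N -> L <- P
Condition 1 (no descendant of C in the set): FAILS — L and M are descendants of C.
Condition 2 (every backdoor path blocked by {L, M, N}):
  P1: blocked at fork node N ∈ conditioning set.
{L, M, N} does not satisfy the backdoor criterion.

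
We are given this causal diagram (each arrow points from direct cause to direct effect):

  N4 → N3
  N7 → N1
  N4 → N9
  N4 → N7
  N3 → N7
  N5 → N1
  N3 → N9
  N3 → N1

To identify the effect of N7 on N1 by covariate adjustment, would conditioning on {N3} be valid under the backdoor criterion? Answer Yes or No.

Yes

Backdoor paths from N7 to N1 (paths whose first edge points into N7):
  P1: N7 <- N4 -> N3 -> N1
  P2: N7 <- N4 -> N9 <- N3 -> N1
  P3: N7 <- N3 -> N1
Condition 1 (no descendant of N7 in the set): holds — descendants of N7 are {N1}; none are in {N3}.
Condition 2 (every backdoor path blocked by {N3}):
  P1: blocked at chain node N3 ∈ conditioning set.
  P2: blocked at collider N9 (neither it nor any descendant is in the conditioning set).
  P3: blocked at fork node N3 ∈ conditioning set.
{N3} satisfies the backdoor criterion.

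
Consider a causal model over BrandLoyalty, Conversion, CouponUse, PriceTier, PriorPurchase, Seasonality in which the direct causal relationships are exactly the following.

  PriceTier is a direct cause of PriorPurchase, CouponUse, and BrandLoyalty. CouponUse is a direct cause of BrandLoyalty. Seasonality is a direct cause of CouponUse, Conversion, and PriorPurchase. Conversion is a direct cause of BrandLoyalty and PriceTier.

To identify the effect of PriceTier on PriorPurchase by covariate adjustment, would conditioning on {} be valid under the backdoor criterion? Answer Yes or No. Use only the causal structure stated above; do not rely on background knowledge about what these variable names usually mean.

No

Backdoor paths from PriceTier to PriorPurchase (paths whose first edge points into PriceTier):
  P1: PriceTier <- Conversion <- Seasonality -> PriorPurchase
  P2: PriceTier <- Conversion -> BrandLoyalty <- CouponUse <- Seasonality -> PriorPurchase
Condition 1 (no descendant of PriceTier in the set): holds — descendants of PriceTier are {BrandLoyalty, CouponUse, PriorPurchase}; none are in {}.
Condition 2 (every backdoor path blocked by {}):
  P1: open — no interior node is in the conditioning set.
  P2: blocked at collider BrandLoyalty (neither it nor any descendant is in the conditioning set).
{} does not satisfy the backdoor criterion.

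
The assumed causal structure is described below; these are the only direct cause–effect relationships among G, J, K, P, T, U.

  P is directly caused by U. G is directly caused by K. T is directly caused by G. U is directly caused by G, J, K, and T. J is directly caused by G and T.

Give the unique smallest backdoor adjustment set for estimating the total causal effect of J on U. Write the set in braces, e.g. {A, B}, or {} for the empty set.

Variables eligible for adjustment (non-descendants of J, excluding J and U): {G, K, T}.
Backdoor paths from J to U:
  P1: J <- G <- K -> U
  P2: J <- G -> T -> U
  P3: J <- G -> U
  P4: J <- T <- G <- K -> U
  P5: J <- T <- G -> U
  P6: J <- T -> U
The empty set is not sufficient: P1 (J <- G <- K -> U) has no collider blocking it and no conditioned non-collider, so it is open.
Try {G, T}:
  P1: blocked at chain node G ∈ conditioning set.
  P2: blocked at fork node G ∈ conditioning set.
  P3: blocked at fork node G ∈ conditioning set.
  P4: blocked at chain node T ∈ conditioning set.
  P5: blocked at chain node T ∈ conditioning set.
  P6: blocked at fork node T ∈ conditioning set.
{G, T} contains no descendant of J and blocks every backdoor path.
Every element of {G, T} is needed (dropping G leaves P1 open; dropping T leaves P6 open), so no proper subset is valid.
Among all size-2 subsets of the eligible variables, only {G, T} blocks every backdoor path, so it is the unique smallest valid adjustment set.

{G, T}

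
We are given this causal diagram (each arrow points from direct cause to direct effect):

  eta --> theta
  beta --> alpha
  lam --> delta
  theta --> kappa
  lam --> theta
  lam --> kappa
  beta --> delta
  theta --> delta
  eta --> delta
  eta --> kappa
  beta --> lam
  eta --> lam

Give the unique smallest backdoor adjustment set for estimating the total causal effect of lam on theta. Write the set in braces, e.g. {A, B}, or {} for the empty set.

{eta}

Variables eligible for adjustment (non-descendants of lam, excluding lam and theta): {alpha, beta, eta}.
Backdoor paths from lam to theta:
  P1: lam <- beta -> delta <- eta -> theta
  P2: lam <- beta -> delta <- eta -> kappa <- theta
  P3: lam <- beta -> delta <- theta
  P4: lam <- eta -> theta
  P5: lam <- eta -> kappa <- theta
  P6: lam <- eta -> delta <- theta
The empty set is not sufficient: P4 (lam <- eta -> theta) has no collider blocking it and no conditioned non-collider, so it is open.
Try {eta}:
  P1: blocked at collider delta (neither it nor any descendant is in the conditioning set).
  P2: blocked at collider delta (neither it nor any descendant is in the conditioning set).
  P3: blocked at collider delta (neither it nor any descendant is in the conditioning set).
  P4: blocked at fork node eta ∈ conditioning set.
  P5: blocked at fork node eta ∈ conditioning set.
  P6: blocked at fork node eta ∈ conditioning set.
{eta} contains no descendant of lam and blocks every backdoor path.
No other singleton works — e.g. {beta} leaves P4 open — so {eta} is the unique smallest valid adjustment set.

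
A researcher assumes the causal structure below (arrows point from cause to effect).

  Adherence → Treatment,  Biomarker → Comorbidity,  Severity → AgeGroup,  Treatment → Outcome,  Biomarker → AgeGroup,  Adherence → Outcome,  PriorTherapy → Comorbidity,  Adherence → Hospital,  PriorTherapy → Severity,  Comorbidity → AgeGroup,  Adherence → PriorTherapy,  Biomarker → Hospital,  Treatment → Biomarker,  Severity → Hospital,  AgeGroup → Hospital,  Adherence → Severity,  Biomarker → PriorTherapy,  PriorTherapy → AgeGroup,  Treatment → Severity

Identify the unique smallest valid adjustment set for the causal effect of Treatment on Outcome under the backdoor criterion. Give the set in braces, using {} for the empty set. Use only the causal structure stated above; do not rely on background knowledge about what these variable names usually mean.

Variables eligible for adjustment (non-descendants of Treatment, excluding Treatment and Outcome): {Adherence}.
Backdoor paths from Treatment to Outcome:
  P1: Treatment <- Adherence -> Outcome
The empty set is not sufficient: P1 (Treatment <- Adherence -> Outcome) has no collider blocking it and no conditioned non-collider, so it is open.
Try {Adherence}:
  P1: blocked at fork node Adherence ∈ conditioning set.
{Adherence} contains no descendant of Treatment and blocks every backdoor path.
{Adherence} is the unique smallest valid adjustment set.

{Adherence}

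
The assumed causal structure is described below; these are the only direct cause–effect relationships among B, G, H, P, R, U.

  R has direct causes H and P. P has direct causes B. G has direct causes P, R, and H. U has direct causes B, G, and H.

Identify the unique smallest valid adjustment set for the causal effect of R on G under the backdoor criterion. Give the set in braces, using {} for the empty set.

{H, P}

Variables eligible for adjustment (non-descendants of R, excluding R and G): {B, H, P}.
Backdoor paths from R to G:
  P1: R <- H -> G
  P2: R <- H -> U <- B -> P -> G
  P3: R <- H -> U <- G
  P4: R <- P <- B -> U <- H -> G
  P5: R <- P <- B -> U <- G
  P6: R <- P -> G
The empty set is not sufficient: P1 (R <- H -> G) has no collider blocking it and no conditioned non-collider, so it is open.
Try {H, P}:
  P1: blocked at fork node H ∈ conditioning set.
  P2: blocked at fork node H ∈ conditioning set.
  P3: blocked at fork node H ∈ conditioning set.
  P4: blocked at chain node P ∈ conditioning set.
  P5: blocked at chain node P ∈ conditioning set.
  P6: blocked at fork node P ∈ conditioning set.
{H, P} contains no descendant of R and blocks every backdoor path.
Every element of {H, P} is needed (dropping H leaves P1 open; dropping P leaves P6 open), so no proper subset is valid.
Among all size-2 subsets of the eligible variables, only {H, P} blocks every backdoor path, so it is the unique smallest valid adjustment set.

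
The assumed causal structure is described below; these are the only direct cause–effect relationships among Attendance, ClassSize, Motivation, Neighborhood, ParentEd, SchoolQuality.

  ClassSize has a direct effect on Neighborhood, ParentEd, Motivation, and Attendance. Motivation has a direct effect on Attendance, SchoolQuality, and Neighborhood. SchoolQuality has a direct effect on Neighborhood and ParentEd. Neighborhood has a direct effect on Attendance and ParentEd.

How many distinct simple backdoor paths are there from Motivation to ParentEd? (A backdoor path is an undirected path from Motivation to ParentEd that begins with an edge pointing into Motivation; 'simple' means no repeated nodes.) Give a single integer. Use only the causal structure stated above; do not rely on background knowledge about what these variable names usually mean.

A backdoor path from Motivation to ParentEd is any simple undirected path whose first edge points into Motivation (i.e. leaves Motivation via a parent).
Parents of Motivation: {ClassSize}.
Enumerating:
  P1: Motivation <- ClassSize -> Neighborhood <- SchoolQuality -> ParentEd
  P2: Motivation <- ClassSize -> Neighborhood -> ParentEd
  P3: Motivation <- ClassSize -> Attendance <- Neighborhood <- SchoolQuality -> ParentEd
  P4: Motivation <- ClassSize -> Attendance <- Neighborhood -> ParentEd
  P5: Motivation <- ClassSize -> ParentEd
That exhausts the simple backdoor paths. Count: 5.

5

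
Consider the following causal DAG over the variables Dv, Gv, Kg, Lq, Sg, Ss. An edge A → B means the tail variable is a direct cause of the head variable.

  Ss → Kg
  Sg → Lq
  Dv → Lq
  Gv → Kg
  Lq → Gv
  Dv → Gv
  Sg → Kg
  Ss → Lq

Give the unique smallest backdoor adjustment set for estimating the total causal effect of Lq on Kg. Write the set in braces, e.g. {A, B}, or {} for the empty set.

Variables eligible for adjustment (non-descendants of Lq, excluding Lq and Kg): {Dv, Sg, Ss}.
Backdoor paths from Lq to Kg:
  P1: Lq <- Dv -> Gv -> Kg
  P2: Lq <- Ss -> Kg
  P3: Lq <- Sg -> Kg
The empty set is not sufficient: P1 (Lq <- Dv -> Gv -> Kg) has no collider blocking it and no conditioned non-collider, so it is open.
Try {Dv, Sg, Ss}:
  P1: blocked at fork node Dv ∈ conditioning set.
  P2: blocked at fork node Ss ∈ conditioning set.
  P3: blocked at fork node Sg ∈ conditioning set.
{Dv, Sg, Ss} contains no descendant of Lq and blocks every backdoor path.
Every element of {Dv, Sg, Ss} is needed (dropping Dv leaves P1 open; dropping Sg leaves P3 open; dropping Ss leaves P2 open), so no proper subset is valid.
Among all size-3 subsets of the eligible variables, only {Dv, Sg, Ss} blocks every backdoor path, so it is the unique smallest valid adjustment set.

{Dv, Sg, Ss}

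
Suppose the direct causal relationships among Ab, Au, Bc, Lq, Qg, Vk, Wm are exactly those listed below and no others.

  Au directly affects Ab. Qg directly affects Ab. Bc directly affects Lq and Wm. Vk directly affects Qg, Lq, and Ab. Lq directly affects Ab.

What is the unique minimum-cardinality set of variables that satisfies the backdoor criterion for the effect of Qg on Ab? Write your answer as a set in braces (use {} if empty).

Variables eligible for adjustment (non-descendants of Qg, excluding Qg and Ab): {Au, Bc, Lq, Vk, Wm}.
Backdoor paths from Qg to Ab:
  P1: Qg <- Vk -> Lq -> Ab
  P2: Qg <- Vk -> Ab
The empty set is not sufficient: P1 (Qg <- Vk -> Lq -> Ab) has no collider blocking it and no conditioned non-collider, so it is open.
Try {Vk}:
  P1: blocked at fork node Vk ∈ conditioning set.
  P2: blocked at fork node Vk ∈ conditioning set.
{Vk} contains no descendant of Qg and blocks every backdoor path.
No other singleton works — e.g. {Bc} leaves P1 open — so {Vk} is the unique smallest valid adjustment set.

{Vk}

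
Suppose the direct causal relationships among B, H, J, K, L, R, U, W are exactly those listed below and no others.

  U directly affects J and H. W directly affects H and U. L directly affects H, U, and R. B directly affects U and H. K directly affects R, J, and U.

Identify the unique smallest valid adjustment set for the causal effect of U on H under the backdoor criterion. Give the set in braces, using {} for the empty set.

{B, L, W}

Variables eligible for adjustment (non-descendants of U, excluding U and H): {B, K, L, R, W}.
Backdoor paths from U to H:
  P1: U <- K -> R <- L -> H
  P2: U <- B -> H
  P3: U <- L -> H
  P4: U <- W -> H
The empty set is not sufficient: P2 (U <- B -> H) has no collider blocking it and no conditioned non-collider, so it is open.
Try {B, L, W}:
  P1: blocked at collider R (neither it nor any descendant is in the conditioning set).
  P2: blocked at fork node B ∈ conditioning set.
  P3: blocked at fork node L ∈ conditioning set.
  P4: blocked at fork node W ∈ conditioning set.
{B, L, W} contains no descendant of U and blocks every backdoor path.
Every element of {B, L, W} is needed (dropping B leaves P2 open; dropping L leaves P3 open; dropping W leaves P4 open), so no proper subset is valid.
Among all size-3 subsets of the eligible variables, only {B, L, W} blocks every backdoor path, so it is the unique smallest valid adjustment set.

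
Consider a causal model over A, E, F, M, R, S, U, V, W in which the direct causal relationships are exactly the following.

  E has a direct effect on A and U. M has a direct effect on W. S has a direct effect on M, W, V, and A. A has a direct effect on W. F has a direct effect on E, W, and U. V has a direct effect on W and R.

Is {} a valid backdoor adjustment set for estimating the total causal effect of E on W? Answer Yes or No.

No

Backdoor paths from E to W (paths whose first edge points into E):
  P1: E <- F -> W
Condition 1 (no descendant of E in the set): holds — descendants of E are {A, U, W}; none are in {}.
Condition 2 (every backdoor path blocked by {}):
  P1: open — no interior node is in the conditioning set.
{} does not satisfy the backdoor criterion.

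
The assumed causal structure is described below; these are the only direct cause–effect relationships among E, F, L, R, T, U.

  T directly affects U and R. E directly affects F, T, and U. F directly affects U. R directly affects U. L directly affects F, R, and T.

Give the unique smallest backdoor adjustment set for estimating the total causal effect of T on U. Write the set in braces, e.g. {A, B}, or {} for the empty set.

{E, L}

Variables eligible for adjustment (non-descendants of T, excluding T and U): {E, F, L}.
Backdoor paths from T to U:
  P1: T <- E -> F <- L -> R -> U
  P2: T <- E -> F -> U
  P3: T <- E -> U
  P4: T <- L -> R -> U
  P5: T <- L -> F <- E -> U
  P6: T <- L -> F -> U
The empty set is not sufficient: P2 (T <- E -> F -> U) has no collider blocking it and no conditioned non-collider, so it is open.
Try {E, L}:
  P1: blocked at fork node E ∈ conditioning set.
  P2: blocked at fork node E ∈ conditioning set.
  P3: blocked at fork node E ∈ conditioning set.
  P4: blocked at fork node L ∈ conditioning set.
  P5: blocked at fork node L ∈ conditioning set.
  P6: blocked at fork node L ∈ conditioning set.
{E, L} contains no descendant of T and blocks every backdoor path.
Every element of {E, L} is needed (dropping E leaves P2 open; dropping L leaves P4 open), so no proper subset is valid.
Among all size-2 subsets of the eligible variables, only {E, L} blocks every backdoor path, so it is the unique smallest valid adjustment set.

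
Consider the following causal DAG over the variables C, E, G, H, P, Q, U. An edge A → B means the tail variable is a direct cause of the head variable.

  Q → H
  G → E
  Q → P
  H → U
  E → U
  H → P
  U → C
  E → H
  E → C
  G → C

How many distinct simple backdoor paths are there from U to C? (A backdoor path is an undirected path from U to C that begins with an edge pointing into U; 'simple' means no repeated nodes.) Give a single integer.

4

A backdoor path from U to C is any simple undirected path whose first edge points into U (i.e. leaves U via a parent).
Parents of U: {E, H}.
Enumerating:
  P1: U <- E <- G -> C
  P2: U <- E -> C
  P3: U <- H <- E <- G -> C
  P4: U <- H <- E -> C
That exhausts the simple backdoor paths. Count: 4.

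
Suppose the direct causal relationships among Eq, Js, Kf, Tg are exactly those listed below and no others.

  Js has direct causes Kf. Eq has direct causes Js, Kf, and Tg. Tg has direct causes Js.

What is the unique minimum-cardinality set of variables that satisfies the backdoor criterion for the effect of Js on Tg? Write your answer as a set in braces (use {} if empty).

Variables eligible for adjustment (non-descendants of Js, excluding Js and Tg): {Kf}.
Backdoor paths from Js to Tg:
  P1: Js <- Kf -> Eq <- Tg
Each backdoor path contains an unconditioned collider, so every path is already blocked with the empty conditioning set:
  P1: blocked at collider Eq (neither it nor any descendant is in the conditioning set).
The empty set is therefore the unique smallest valid set.

{}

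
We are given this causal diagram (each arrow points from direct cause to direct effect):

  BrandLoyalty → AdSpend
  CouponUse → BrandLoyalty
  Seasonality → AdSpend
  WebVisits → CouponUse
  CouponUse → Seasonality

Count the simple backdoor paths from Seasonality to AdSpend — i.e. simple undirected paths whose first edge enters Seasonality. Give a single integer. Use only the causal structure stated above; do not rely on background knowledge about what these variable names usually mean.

1

A backdoor path from Seasonality to AdSpend is any simple undirected path whose first edge points into Seasonality (i.e. leaves Seasonality via a parent).
Parents of Seasonality: {CouponUse}.
Enumerating:
  P1: Seasonality <- CouponUse -> BrandLoyalty -> AdSpend
That exhausts the simple backdoor paths. Count: 1.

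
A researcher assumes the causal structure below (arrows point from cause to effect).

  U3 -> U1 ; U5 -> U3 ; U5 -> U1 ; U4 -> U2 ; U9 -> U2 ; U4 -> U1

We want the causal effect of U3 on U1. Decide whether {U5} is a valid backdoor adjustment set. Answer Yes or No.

Backdoor paths from U3 to U1 (paths whose first edge points into U3):
  P1: U3 <- U5 -> U1
Condition 1 (no descendant of U3 in the set): holds — descendants of U3 are {U1}; none are in {U5}.
Condition 2 (every backdoor path blocked by {U5}):
  P1: blocked at fork node U5 ∈ conditioning set.
{U5} satisfies the backdoor criterion.

Yes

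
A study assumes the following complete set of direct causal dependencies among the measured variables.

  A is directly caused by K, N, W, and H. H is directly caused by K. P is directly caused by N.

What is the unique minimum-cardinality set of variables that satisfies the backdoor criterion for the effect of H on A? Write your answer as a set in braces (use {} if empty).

Variables eligible for adjustment (non-descendants of H, excluding H and A): {K, N, P, W}.
Backdoor paths from H to A:
  P1: H <- K -> A
The empty set is not sufficient: P1 (H <- K -> A) has no collider blocking it and no conditioned non-collider, so it is open.
Try {K}:
  P1: blocked at fork node K ∈ conditioning set.
{K} contains no descendant of H and blocks every backdoor path.
No other singleton works — e.g. {N} leaves P1 open — so {K} is the unique smallest valid adjustment set.

{K}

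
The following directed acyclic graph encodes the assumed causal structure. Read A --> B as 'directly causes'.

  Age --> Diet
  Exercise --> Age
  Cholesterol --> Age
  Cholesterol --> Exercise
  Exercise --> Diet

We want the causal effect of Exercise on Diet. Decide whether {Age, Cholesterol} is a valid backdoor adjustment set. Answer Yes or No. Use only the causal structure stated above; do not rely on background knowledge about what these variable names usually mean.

Backdoor paths from Exercise to Diet (paths whose first edge points into Exercise):
  P1: Exercise <- Cholesterol -> Age -> Diet
Condition 1 (no descendant of Exercise in the set): FAILS — Age is a descendant of Exercise.
Condition 2 (every backdoor path blocked by {Age, Cholesterol}):
  P1: blocked at fork node Cholesterol ∈ conditioning set.
{Age, Cholesterol} does not satisfy the backdoor criterion.

No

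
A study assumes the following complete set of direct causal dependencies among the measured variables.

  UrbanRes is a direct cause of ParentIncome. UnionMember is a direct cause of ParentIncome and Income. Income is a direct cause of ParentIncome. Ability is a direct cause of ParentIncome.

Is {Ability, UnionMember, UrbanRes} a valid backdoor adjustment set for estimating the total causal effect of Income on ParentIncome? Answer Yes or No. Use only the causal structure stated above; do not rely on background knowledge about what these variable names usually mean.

Backdoor paths from Income to ParentIncome (paths whose first edge points into Income):
  P1: Income <- UnionMember -> ParentIncome
Condition 1 (no descendant of Income in the set): holds — descendants of Income are {ParentIncome}; none are in {Ability, UnionMember, UrbanRes}.
Condition 2 (every backdoor path blocked by {Ability, UnionMember, UrbanRes}):
  P1: blocked at fork node UnionMember ∈ conditioning set.
{Ability, UnionMember, UrbanRes} satisfies the backdoor criterion.

Yes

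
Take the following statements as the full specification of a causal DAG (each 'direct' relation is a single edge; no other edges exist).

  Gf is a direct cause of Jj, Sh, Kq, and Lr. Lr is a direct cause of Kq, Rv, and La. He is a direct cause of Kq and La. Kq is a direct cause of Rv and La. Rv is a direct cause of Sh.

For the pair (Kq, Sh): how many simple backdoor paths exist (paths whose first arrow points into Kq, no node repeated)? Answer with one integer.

6

A backdoor path from Kq to Sh is any simple undirected path whose first edge points into Kq (i.e. leaves Kq via a parent).
Parents of Kq: {Gf, He, Lr}.
Enumerating:
  P1: Kq <- He -> La <- Lr <- Gf -> Sh
  P2: Kq <- He -> La <- Lr -> Rv -> Sh
  P3: Kq <- Gf -> Lr -> Rv -> Sh
  P4: Kq <- Gf -> Sh
  P5: Kq <- Lr <- Gf -> Sh
  P6: Kq <- Lr -> Rv -> Sh
That exhausts the simple backdoor paths. Count: 6.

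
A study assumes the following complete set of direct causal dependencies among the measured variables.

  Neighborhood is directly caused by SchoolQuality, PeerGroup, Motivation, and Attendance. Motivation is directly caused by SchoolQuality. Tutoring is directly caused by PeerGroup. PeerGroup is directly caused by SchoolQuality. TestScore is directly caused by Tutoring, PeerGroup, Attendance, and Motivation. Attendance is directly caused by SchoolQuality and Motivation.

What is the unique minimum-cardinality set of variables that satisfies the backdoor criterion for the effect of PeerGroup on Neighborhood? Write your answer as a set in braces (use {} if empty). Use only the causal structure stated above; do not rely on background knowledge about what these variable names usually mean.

{SchoolQuality}

Variables eligible for adjustment (non-descendants of PeerGroup, excluding PeerGroup and Neighborhood): {Attendance, Motivation, SchoolQuality}.
Backdoor paths from PeerGroup to Neighborhood:
  P1: PeerGroup <- SchoolQuality -> Motivation -> Attendance -> Neighborhood
  P2: PeerGroup <- SchoolQuality -> Motivation -> Neighborhood
  P3: PeerGroup <- SchoolQuality -> Motivation -> TestScore <- Attendance -> Neighborhood
  P4: PeerGroup <- SchoolQuality -> Attendance <- Motivation -> Neighborhood
  P5: PeerGroup <- SchoolQuality -> Attendance -> Neighborhood
  P6: PeerGroup <- SchoolQuality -> Attendance -> TestScore <- Motivation -> Neighborhood
  P7: PeerGroup <- SchoolQuality -> Neighborhood
The empty set is not sufficient: P1 (PeerGroup <- SchoolQuality -> Motivation -> Attendance -> Neighborhood) has no collider blocking it and no conditioned non-collider, so it is open.
Try {SchoolQuality}:
  P1: blocked at fork node SchoolQuality ∈ conditioning set.
  P2: blocked at fork node SchoolQuality ∈ conditioning set.
  P3: blocked at fork node SchoolQuality ∈ conditioning set.
  P4: blocked at fork node SchoolQuality ∈ conditioning set.
  P5: blocked at fork node SchoolQuality ∈ conditioning set.
  P6: blocked at fork node SchoolQuality ∈ conditioning set.
  P7: blocked at fork node SchoolQuality ∈ conditioning set.
{SchoolQuality} contains no descendant of PeerGroup and blocks every backdoor path.
No other singleton works — e.g. {Motivation} leaves P5 open — so {SchoolQuality} is the unique smallest valid adjustment set.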